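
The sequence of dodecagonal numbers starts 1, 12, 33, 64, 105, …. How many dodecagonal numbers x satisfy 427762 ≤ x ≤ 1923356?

The n-th dodecagonal number is n(5n−4).
Smallest index with value ≥ 427762: n = 293 (giving 428073).
Largest index with value ≤ 1923356: n = 620 (giving 1919520).
Indices 293 through 620: 328 terms.

328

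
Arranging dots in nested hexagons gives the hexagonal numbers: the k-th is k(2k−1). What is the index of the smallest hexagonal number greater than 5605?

54

Solve n(2n−1) > 5605 for integer n.
The largest n with value ≤ 5605 is 53 (since 5565 ≤ 5605 < 5778), so the first above is n = 54, value 5778.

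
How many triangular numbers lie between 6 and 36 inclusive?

6

The n-th triangular number is n(n+1)/2.
Smallest index with value ≥ 6: n = 3 (giving 6).
Largest index with value ≤ 36: n = 8 (giving 36).
Indices 3 through 8: 6 terms.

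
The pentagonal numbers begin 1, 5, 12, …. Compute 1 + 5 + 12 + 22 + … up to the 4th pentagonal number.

Σ i(3i−1)/2 = (3Σi² − Σi) / 2 over i = 1..4.
Σi = 10 and Σi² = 30.
(3·30 − 1·10) / 2 = 80/2 = 40.

40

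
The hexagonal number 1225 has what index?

25

Set n(2n−1) = 1225, giving 2n² − n − 1225 = 0.
The discriminant is 1 + 8·1225 = 9801, and √9801 = 99.
So n = (1 + 99) / 4 = 100/4 = 25.
Check: 25·(2·25 − 1) = 1225. ✓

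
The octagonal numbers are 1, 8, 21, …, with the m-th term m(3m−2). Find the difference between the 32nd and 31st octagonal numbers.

187

Consecutive octagonal numbers differ by 6n − 5: here 6·32 − 5 = 187.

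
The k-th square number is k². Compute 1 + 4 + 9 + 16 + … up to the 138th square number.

885569

Σ_{i=1}^{138} i² = 138·139·277/6 = 885569.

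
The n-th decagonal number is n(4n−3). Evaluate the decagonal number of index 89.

31417

The 89th decagonal number is n(4n−3) with n = 89.
89·(4·89 − 3) = 89·353 = 31417.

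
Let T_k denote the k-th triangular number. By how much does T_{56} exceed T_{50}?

321

56·57/2 = 1596 and 50·51/2 = 1275.
Difference: 1596 − 1275 = 321.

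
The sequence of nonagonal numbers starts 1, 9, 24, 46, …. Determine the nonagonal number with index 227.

227·(7·227 − 5)/2 = 227·1584/2 = 227·792 = 179784.

179784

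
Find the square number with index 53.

53² = 2809.

2809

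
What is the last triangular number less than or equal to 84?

78

Solve n(n+1)/2 ≤ 84 for integer n.
n = 12 gives 78 ≤ 84, while n = 13 gives 91 > 84; so the answer is 78.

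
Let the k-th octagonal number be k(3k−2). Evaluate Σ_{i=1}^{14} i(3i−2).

Σ i(3i−2) = 3Σi² − 2Σi over i = 1..14.
Σi = 105 and Σi² = 1015.
3·1015 − 2·105 = 2835.

2835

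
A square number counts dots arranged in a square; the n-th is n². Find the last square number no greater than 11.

9

Solve n² ≤ 11 for integer n.
n = 3 gives 9 ≤ 11, while n = 4 gives 16 > 11; so the answer is 9.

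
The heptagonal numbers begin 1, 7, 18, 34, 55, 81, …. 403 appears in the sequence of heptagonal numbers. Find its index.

13

Set n(5n−3)/2 = 403, giving 5n² − 3n − 806 = 0.
The discriminant is 9 + 40·403 = 16129, and √16129 = 127.
So n = (3 + 127) / 10 = 130/10 = 13.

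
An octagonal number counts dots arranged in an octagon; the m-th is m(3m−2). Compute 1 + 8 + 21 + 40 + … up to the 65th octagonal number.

Σ i(3i−2) = 3Σi² − 2Σi over i = 1..65.
Σi = 2145 and Σi² = 93665.
3·93665 − 2·2145 = 276705.

276705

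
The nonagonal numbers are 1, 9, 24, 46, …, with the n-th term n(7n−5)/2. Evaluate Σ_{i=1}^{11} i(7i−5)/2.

Σ i(7i−5)/2 = (7Σi² − 5Σi) / 2 over i = 1..11.
Σi = 66 and Σi² = 506.
(7·506 − 5·66) / 2 = 3212/2 = 1606.

1606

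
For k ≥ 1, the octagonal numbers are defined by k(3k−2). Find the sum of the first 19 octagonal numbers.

7030

Σ i(3i−2) = 3Σi² − 2Σi over i = 1..19.
Σi = 190 and Σi² = 2470.
3·2470 − 2·190 = 7030.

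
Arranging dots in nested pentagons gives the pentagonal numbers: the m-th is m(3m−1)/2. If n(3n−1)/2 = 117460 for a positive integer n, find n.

280

Set n(3n−1)/2 = 117460, giving 3n² − n − 234920 = 0.
The discriminant is 1 + 24·117460 = 2819041, and √2819041 = 1679.
So n = (1 + 1679) / 6 = 1680/6 = 280.
Check: 280·(3·280 − 1)/2 = 117460. ✓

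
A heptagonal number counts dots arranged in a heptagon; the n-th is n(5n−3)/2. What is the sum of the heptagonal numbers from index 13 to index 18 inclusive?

Σ i(5i−3)/2 = (5Σi² − 3Σi) / 2 over i = 13..18.
Σi = 171 − 78 = 93 and Σi² = 2109 − 650 = 1459.
(5·1459 − 3·93) / 2 = 7016/2 = 3508.

3508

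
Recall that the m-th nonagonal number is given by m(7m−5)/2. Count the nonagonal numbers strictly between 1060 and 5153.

The n-th nonagonal number is n(7n−5)/2.
Smallest index with value > 1060: n = 18 (giving 1089).
Largest index with value < 5153: n = 38 (giving 4959).
Indices 18 through 38: 21 terms.

21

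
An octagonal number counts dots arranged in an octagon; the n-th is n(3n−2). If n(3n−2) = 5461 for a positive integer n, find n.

Set n(3n−2) = 5461, giving 3n² − 2n − 5461 = 0.
The discriminant is 4 + 12·5461 = 65536, and √65536 = 256.
So n = (2 + 256) / 6 = 258/6 = 43.

43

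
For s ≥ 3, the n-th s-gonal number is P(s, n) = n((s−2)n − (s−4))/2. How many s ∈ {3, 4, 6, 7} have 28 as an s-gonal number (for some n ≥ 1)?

2

s = 3: P(3, 7) = 28. ✓
s = 4: P(4, 5) = 25 and P(4, 6) = 36; 28 is not s-gonal.
s = 6: P(6, 4) = 28. ✓
s = 7: P(7, 3) = 18 and P(7, 4) = 34; 28 is not s-gonal.
Hits: s ∈ {3, 6} → 2.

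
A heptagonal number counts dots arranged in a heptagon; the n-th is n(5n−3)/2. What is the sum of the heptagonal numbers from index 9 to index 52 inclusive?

Σ i(5i−3)/2 = (5Σi² − 3Σi) / 2 over i = 9..52.
Σi = 1378 − 36 = 1342 and Σi² = 48230 − 204 = 48026.
(5·48026 − 3·1342) / 2 = 236104/2 = 118052.

118052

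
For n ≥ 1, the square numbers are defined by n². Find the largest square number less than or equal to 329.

324

Solve n² ≤ 329 for integer n.
n = 18 gives 324 ≤ 329, while n = 19 gives 361 > 329; so the answer is 324.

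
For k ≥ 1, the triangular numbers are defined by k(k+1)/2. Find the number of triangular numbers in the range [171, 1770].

The n-th triangular number is n(n+1)/2.
Smallest index with value ≥ 171: n = 18 (giving 171).
Largest index with value ≤ 1770: n = 59 (giving 1770).
Indices 18 through 59: 42 terms.

42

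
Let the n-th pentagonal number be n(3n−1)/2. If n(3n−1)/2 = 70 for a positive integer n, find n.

Set n(3n−1)/2 = 70, giving 3n² − n − 140 = 0.
The discriminant is 1 + 24·70 = 1681, and √1681 = 41.
So n = (1 + 41) / 6 = 42/6 = 7.

7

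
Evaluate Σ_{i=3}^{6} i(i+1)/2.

52

Σ i(i+1)/2 = (Σi² + Σi) / 2 over i = 3..6.
Σi = 21 − 3 = 18 and Σi² = 91 − 5 = 86.
(1·86 + 1·18) / 2 = 104/2 = 52.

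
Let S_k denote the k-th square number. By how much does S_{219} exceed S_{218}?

n² − (n−1)² = 2n − 1, so 219² − 218² = 2·219 − 1 = 437.

437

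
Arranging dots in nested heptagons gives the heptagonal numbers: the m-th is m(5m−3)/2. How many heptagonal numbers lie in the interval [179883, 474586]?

168

The n-th heptagonal number is n(5n−3)/2.
Smallest index with value ≥ 179883: n = 269 (giving 180499).
Largest index with value ≤ 474586: n = 436 (giving 474586).
Indices 269 through 436: 168 terms.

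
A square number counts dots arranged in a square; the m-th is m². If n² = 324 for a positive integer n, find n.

We need n² = 324, so n = √324 = 18.

18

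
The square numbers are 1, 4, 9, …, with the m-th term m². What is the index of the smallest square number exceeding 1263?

36

Solve n² > 1263 for integer n.
The largest n with value ≤ 1263 is 35 (since 1225 ≤ 1263 < 1296), so the first above is n = 36, value 1296.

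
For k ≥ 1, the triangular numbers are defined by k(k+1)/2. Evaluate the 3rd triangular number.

The 3rd triangular number is n(n+1)/2 with n = 3.
3·4/2 = 12/2 = 6.

6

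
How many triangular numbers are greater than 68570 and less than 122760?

125

The n-th triangular number is n(n+1)/2.
Smallest index with value > 68570: n = 370 (giving 68635).
Largest index with value < 122760: n = 494 (giving 122265).
Indices 370 through 494: 125 terms.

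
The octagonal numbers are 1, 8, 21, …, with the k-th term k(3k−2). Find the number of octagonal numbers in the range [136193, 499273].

195

The n-th octagonal number is n(3n−2).
Smallest index with value ≥ 136193: n = 214 (giving 136960).
Largest index with value ≤ 499273: n = 408 (giving 498576).
Indices 214 through 408: 195 terms.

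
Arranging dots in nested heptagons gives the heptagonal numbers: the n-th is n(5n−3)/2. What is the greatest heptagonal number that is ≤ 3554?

Solve n(5n−3)/2 ≤ 3554 for integer n.
n = 38 gives 3553 ≤ 3554, while n = 39 gives 3744 > 3554; so the answer is 3553.

3553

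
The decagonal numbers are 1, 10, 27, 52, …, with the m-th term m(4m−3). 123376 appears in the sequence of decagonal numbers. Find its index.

Set n(4n−3) = 123376, giving 4n² − 3n − 123376 = 0.
So n = (3 + 1405) / 8 = 1408/8 = 176.

176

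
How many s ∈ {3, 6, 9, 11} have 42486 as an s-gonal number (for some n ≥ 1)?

2

s = 3: P(3, 291) = 42486. ✓
s = 6: P(6, 146) = 42486. ✓
s = 9: P(9, 110) = 42075 and P(9, 111) = 42846; 42486 is not s-gonal.
s = 11: P(11, 97) = 42001 and P(11, 98) = 42875; 42486 is not s-gonal.
Hits: s ∈ {3, 6} → 2.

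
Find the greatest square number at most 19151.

19044

Solve n² ≤ 19151 for integer n.
n = 138 gives 19044 ≤ 19151, while n = 139 gives 19321 > 19151; so the answer is 19044.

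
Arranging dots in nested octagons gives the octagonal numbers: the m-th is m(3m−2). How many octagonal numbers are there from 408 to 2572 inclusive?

18

The n-th octagonal number is n(3n−2).
Smallest index with value ≥ 408: n = 12 (giving 408).
Largest index with value ≤ 2572: n = 29 (giving 2465).
Indices 12 through 29: 18 terms.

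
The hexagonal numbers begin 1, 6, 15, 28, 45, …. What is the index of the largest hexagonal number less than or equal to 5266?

Solve n(2n−1) ≤ 5266 for integer n.
n = 51 gives 5151 ≤ 5266, while n = 52 gives 5356 > 5266; so the answer is index 51.

51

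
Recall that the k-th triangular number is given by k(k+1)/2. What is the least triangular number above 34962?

34980

Solve n(n+1)/2 > 34962 for integer n.
The largest n with value ≤ 34962 is 263 (since 34716 ≤ 34962 < 34980), so the first above is n = 264, value 34980.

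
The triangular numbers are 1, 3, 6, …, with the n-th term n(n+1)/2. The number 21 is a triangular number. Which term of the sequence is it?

Set n(n+1)/2 = 21, giving n² + n − 42 = 0.
The discriminant is 1 + 8·21 = 169, and √169 = 13.
So n = (-1 + 13) / 2 = 12/2 = 6.

6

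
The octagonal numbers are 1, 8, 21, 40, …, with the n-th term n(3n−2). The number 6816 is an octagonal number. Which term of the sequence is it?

48

Set n(3n−2) = 6816, giving 3n² − 2n − 6816 = 0.
The discriminant is 4 + 12·6816 = 81796, and √81796 = 286.
So n = (2 + 286) / 6 = 288/6 = 48.
Check: 48·(3·48 − 2) = 6816. ✓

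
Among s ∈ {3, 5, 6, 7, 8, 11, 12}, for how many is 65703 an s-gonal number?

s = 3: P(3, 362) = 65703. ✓
s = 5: P(5, 209) = 65417 and P(5, 210) = 66045; 65703 is not s-gonal.
s = 6: P(6, 181) = 65341 and P(6, 182) = 66066; 65703 is not s-gonal.
s = 7: P(7, 162) = 65367 and P(7, 163) = 66178; 65703 is not s-gonal.
s = 8: P(8, 148) = 65416 and P(8, 149) = 66305; 65703 is not s-gonal.
s = 11: P(11, 121) = 65461 and P(11, 122) = 66551; 65703 is not s-gonal.
s = 12: P(12, 115) = 65665 and P(12, 116) = 66816; 65703 is not s-gonal.
Hits: s ∈ {3} → 1.

1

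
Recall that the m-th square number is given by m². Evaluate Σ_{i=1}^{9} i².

285

Σ_{i=1}^{9} i² = 9·10·19/6 = 285.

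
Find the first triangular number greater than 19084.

Solve n(n+1)/2 > 19084 for integer n.
The largest n with value ≤ 19084 is 194 (since 18915 ≤ 19084 < 19110), so the first above is n = 195, value 19110.

19110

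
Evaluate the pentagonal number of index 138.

28497

The 138th pentagonal number is n(3n−1)/2 with n = 138.
138·(3·138 − 1)/2 = 138·413/2 = 28497.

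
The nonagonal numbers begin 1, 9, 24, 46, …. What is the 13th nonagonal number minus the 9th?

13·(7·13 − 5)/2 = 559 and 9·(7·9 − 5)/2 = 261.
Difference: 559 − 261 = 298.

298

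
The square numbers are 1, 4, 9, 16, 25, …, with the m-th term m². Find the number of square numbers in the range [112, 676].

16

The n-th square number is n².
Smallest index with value ≥ 112: n = 11 (giving 121).
Largest index with value ≤ 676: n = 26 (giving 676).
Indices 11 through 26: 16 terms.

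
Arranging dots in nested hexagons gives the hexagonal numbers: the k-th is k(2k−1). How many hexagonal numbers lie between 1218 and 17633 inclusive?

The n-th hexagonal number is n(2n−1).
Smallest index with value ≥ 1218: n = 25 (giving 1225).
Largest index with value ≤ 17633: n = 94 (giving 17578).
Indices 25 through 94: 70 terms.

70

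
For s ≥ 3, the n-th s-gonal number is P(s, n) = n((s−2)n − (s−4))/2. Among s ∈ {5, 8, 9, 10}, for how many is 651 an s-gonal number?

s = 5: P(5, 21) = 651. ✓
s = 8: P(8, 15) = 645 and P(8, 16) = 736; 651 is not s-gonal.
s = 9: P(9, 14) = 651. ✓
s = 10: P(10, 13) = 637 and P(10, 14) = 742; 651 is not s-gonal.
Hits: s ∈ {5, 9} → 2.

2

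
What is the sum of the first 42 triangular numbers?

Σ i(i+1)/2 = (Σi² + Σi) / 2 over i = 1..42.
Σi = 903 and Σi² = 25585.
(1·25585 + 1·903) / 2 = 26488/2 = 13244.

13244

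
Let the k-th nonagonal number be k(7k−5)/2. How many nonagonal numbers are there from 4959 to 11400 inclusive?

20

The n-th nonagonal number is n(7n−5)/2.
Smallest index with value ≥ 4959: n = 38 (giving 4959).
Largest index with value ≤ 11400: n = 57 (giving 11229).
Indices 38 through 57: 20 terms.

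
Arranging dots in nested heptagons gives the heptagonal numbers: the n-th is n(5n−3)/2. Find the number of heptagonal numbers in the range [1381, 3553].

15

The n-th heptagonal number is n(5n−3)/2.
Smallest index with value ≥ 1381: n = 24 (giving 1404).
Largest index with value ≤ 3553: n = 38 (giving 3553).
Indices 24 through 38: 15 terms.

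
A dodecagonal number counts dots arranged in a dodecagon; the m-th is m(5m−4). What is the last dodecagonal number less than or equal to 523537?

520353

Solve n(5n−4) ≤ 523537 for integer n.
n = 323 gives 520353 ≤ 523537, while n = 324 gives 523584 > 523537; so the answer is 520353.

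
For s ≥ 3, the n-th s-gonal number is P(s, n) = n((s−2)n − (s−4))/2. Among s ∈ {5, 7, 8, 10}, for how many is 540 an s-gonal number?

s = 5: P(5, 19) = 532 and P(5, 20) = 590; 540 is not s-gonal.
s = 7: P(7, 15) = 540. ✓
s = 8: P(8, 13) = 481 and P(8, 14) = 560; 540 is not s-gonal.
s = 10: P(10, 12) = 540. ✓
Hits: s ∈ {7, 10} → 2.

2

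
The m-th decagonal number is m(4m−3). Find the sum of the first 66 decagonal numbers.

385451

Σ i(4i−3) = 4Σi² − 3Σi over i = 1..66.
Σi = 2211 and Σi² = 98021.
4·98021 − 3·2211 = 385451.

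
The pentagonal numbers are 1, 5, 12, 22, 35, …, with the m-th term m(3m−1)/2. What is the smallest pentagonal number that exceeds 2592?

2625

Solve n(3n−1)/2 > 2592 for integer n.
The largest n with value ≤ 2592 is 41 (since 2501 ≤ 2592 < 2625), so the first above is n = 42, value 2625.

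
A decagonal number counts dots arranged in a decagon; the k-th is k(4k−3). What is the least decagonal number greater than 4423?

4522

Solve n(4n−3) > 4423 for integer n.
The largest n with value ≤ 4423 is 33 (since 4257 ≤ 4423 < 4522), so the first above is n = 34, value 4522.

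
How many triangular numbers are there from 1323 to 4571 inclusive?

45

The n-th triangular number is n(n+1)/2.
Smallest index with value ≥ 1323: n = 51 (giving 1326).
Largest index with value ≤ 4571: n = 95 (giving 4560).
Indices 51 through 95: 45 terms.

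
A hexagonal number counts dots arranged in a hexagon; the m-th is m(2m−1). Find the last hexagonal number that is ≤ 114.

Solve n(2n−1) ≤ 114 for integer n.
n = 7 gives 91 ≤ 114, while n = 8 gives 120 > 114; so the answer is 91.

91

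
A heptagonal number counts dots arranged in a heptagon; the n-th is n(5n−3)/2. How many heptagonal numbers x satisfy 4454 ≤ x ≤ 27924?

63

The n-th heptagonal number is n(5n−3)/2.
Smallest index with value ≥ 4454: n = 43 (giving 4558).
Largest index with value ≤ 27924: n = 105 (giving 27405).
Indices 43 through 105: 63 terms.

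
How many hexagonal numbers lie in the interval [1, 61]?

The n-th hexagonal number is n(2n−1).
Smallest index with value ≥ 1: n = 1 (giving 1).
Largest index with value ≤ 61: n = 5 (giving 45).
Indices 1 through 5: 5 terms.

5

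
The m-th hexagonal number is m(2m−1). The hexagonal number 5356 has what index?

52

Set n(2n−1) = 5356, giving 2n² − n − 5356 = 0.
The discriminant is 1 + 8·5356 = 42849, and √42849 = 207.
So n = (1 + 207) / 4 = 208/4 = 52.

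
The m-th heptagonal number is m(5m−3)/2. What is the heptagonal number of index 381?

362331

The 381st heptagonal number is n(5n−3)/2 with n = 381.
381·(5·381 − 3)/2 = 381·1902/2 = 381·951 = 362331.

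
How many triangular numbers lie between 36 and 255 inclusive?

15

The n-th triangular number is n(n+1)/2.
Smallest index with value ≥ 36: n = 8 (giving 36).
Largest index with value ≤ 255: n = 22 (giving 253).
Indices 8 through 22: 15 terms.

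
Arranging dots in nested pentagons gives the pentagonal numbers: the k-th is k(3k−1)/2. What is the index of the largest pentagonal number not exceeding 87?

7

Solve n(3n−1)/2 ≤ 87 for integer n.
n = 7 gives 70 ≤ 87, while n = 8 gives 92 > 87; so the answer is index 7.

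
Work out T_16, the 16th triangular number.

The 16th triangular number is n(n+1)/2 with n = 16.
16·17/2 = 272/2 = 136.

136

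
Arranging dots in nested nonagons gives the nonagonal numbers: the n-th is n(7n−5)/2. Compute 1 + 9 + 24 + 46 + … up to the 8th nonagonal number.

Σ i(7i−5)/2 = (7Σi² − 5Σi) / 2 over i = 1..8.
Σi = 36 and Σi² = 204.
(7·204 − 5·36) / 2 = 1248/2 = 624.

624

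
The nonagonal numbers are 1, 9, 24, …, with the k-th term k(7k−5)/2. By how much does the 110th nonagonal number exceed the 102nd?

5916

110·(7·110 − 5)/2 = 42075 and 102·(7·102 − 5)/2 = 36159.
Difference: 42075 − 36159 = 5916.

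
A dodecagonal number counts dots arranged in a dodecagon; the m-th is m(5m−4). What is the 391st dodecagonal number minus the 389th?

7792

391·(5·391 − 4) = 762841 and 389·(5·389 − 4) = 755049.
Difference: 762841 − 755049 = 7792.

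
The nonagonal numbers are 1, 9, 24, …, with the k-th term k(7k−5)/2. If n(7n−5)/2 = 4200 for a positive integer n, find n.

Set n(7n−5)/2 = 4200, giving 7n² − 5n − 8400 = 0.
The discriminant is 25 + 56·4200 = 235225, and √235225 = 485.
So n = (5 + 485) / 14 = 490/14 = 35.
Check: 35·(7·35 − 5)/2 = 4200. ✓

35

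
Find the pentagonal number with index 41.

The 41st pentagonal number is n(3n−1)/2 with n = 41.
41·(3·41 − 1)/2 = 41·122/2 = 41·61 = 2501.

2501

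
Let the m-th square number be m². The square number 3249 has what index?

We need n² = 3249, so n = √3249 = 57.

57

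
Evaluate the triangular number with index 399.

79800

399·400/2 = 159600/2 = 79800.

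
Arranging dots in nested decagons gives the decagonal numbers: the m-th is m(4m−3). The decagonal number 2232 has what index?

Set n(4n−3) = 2232, giving 4n² − 3n − 2232 = 0.
The discriminant is 9 + 16·2232 = 35721, and √35721 = 189.
So n = (3 + 189) / 8 = 192/8 = 24.
Check: 24·(4·24 − 3) = 2232. ✓

24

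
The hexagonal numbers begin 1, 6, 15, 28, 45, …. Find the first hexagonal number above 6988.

Solve n(2n−1) > 6988 for integer n.
The largest n with value ≤ 6988 is 59 (since 6903 ≤ 6988 < 7140), so the first above is n = 60, value 7140.

7140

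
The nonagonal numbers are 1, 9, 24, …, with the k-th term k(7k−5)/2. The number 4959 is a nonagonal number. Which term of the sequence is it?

38

Set n(7n−5)/2 = 4959, giving 7n² − 5n − 9918 = 0.
So n = (5 + 527) / 14 = 532/14 = 38.
Check: 38·(7·38 − 5)/2 = 4959. ✓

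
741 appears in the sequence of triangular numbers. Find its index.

Set n(n+1)/2 = 741, giving n² + n − 1482 = 0.
The discriminant is 1 + 8·741 = 5929, and √5929 = 77.
So n = (-1 + 77) / 2 = 76/2 = 38.

38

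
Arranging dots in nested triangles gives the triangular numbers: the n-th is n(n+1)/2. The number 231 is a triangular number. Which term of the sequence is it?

21

Set n(n+1)/2 = 231, giving n² + n − 462 = 0.
The discriminant is 1 + 8·231 = 1849, and √1849 = 43.
So n = (-1 + 43) / 2 = 42/2 = 21.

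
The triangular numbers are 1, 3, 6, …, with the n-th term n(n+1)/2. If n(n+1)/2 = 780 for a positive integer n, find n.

Set n(n+1)/2 = 780, giving n² + n − 1560 = 0.
So n = (-1 + 79) / 2 = 78/2 = 39.
Check: 39·40/2 = 780. ✓

39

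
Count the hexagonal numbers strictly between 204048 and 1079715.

415

The n-th hexagonal number is n(2n−1).
Smallest index with value > 204048: n = 320 (giving 204480).
Largest index with value < 1079715: n = 734 (giving 1076778).
Indices 320 through 734: 415 terms.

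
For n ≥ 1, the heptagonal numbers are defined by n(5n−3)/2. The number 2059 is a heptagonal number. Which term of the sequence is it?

Set n(5n−3)/2 = 2059, giving 5n² − 3n − 4118 = 0.
The discriminant is 9 + 40·2059 = 82369, and √82369 = 287.
So n = (3 + 287) / 10 = 290/10 = 29.

29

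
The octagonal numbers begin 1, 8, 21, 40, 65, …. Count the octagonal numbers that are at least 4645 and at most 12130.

The n-th octagonal number is n(3n−2).
Smallest index with value ≥ 4645: n = 40 (giving 4720).
Largest index with value ≤ 12130: n = 63 (giving 11781).
Indices 40 through 63: 24 terms.

24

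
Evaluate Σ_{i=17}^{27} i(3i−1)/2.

8030

Σ i(3i−1)/2 = (3Σi² − Σi) / 2 over i = 17..27.
Σi = 378 − 136 = 242 and Σi² = 6930 − 1496 = 5434.
(3·5434 − 1·242) / 2 = 16060/2 = 8030.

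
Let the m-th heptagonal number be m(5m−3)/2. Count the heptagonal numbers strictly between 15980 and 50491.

62

The n-th heptagonal number is n(5n−3)/2.
Smallest index with value > 15980: n = 81 (giving 16281).
Largest index with value < 50491: n = 142 (giving 50197).
Indices 81 through 142: 62 terms.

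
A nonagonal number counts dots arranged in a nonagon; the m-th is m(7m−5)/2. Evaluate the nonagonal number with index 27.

2484

27·(7·27 − 5)/2 = 27·184/2 = 27·92 = 2484.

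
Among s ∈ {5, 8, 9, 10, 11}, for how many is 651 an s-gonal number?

2

s = 5: P(5, 21) = 651. ✓
s = 8: P(8, 15) = 645 and P(8, 16) = 736; 651 is not s-gonal.
s = 9: P(9, 14) = 651. ✓
s = 10: P(10, 13) = 637 and P(10, 14) = 742; 651 is not s-gonal.
s = 11: P(11, 12) = 606 and P(11, 13) = 715; 651 is not s-gonal.
Hits: s ∈ {5, 9} → 2.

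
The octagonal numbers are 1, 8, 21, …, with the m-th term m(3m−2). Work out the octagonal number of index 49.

7105

The 49th octagonal number is n(3n−2) with n = 49.
49·(3·49 − 2) = 49·145 = 7105.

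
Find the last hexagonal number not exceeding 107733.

107416

Solve n(2n−1) ≤ 107733 for integer n.
n = 232 gives 107416 ≤ 107733, while n = 233 gives 108345 > 107733; so the answer is 107416.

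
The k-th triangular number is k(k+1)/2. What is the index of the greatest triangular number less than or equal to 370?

26

Solve n(n+1)/2 ≤ 370 for integer n.
n = 26 gives 351 ≤ 370, while n = 27 gives 378 > 370; so the answer is index 26.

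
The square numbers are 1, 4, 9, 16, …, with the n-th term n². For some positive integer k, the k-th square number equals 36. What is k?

We need n² = 36, so n = √36 = 6.

6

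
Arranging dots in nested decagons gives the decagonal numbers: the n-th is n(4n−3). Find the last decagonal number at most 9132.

9072

Solve n(4n−3) ≤ 9132 for integer n.
n = 48 gives 9072 ≤ 9132, while n = 49 gives 9457 > 9132; so the answer is 9072.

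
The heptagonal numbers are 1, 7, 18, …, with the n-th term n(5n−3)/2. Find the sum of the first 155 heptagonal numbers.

3115190

Σ i(5i−3)/2 = (5Σi² − 3Σi) / 2 over i = 1..155.
Σi = 12090 and Σi² = 1253330.
(5·1253330 − 3·12090) / 2 = 6230380/2 = 3115190.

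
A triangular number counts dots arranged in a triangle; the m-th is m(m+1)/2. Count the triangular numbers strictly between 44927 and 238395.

The n-th triangular number is n(n+1)/2.
Smallest index with value > 44927: n = 300 (giving 45150).
Largest index with value < 238395: n = 689 (giving 237705).
Indices 300 through 689: 390 terms.

390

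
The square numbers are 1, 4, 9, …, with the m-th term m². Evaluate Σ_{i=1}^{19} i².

2470

Σ_{i=1}^{19} i² = 19·20·39/6 = 2470.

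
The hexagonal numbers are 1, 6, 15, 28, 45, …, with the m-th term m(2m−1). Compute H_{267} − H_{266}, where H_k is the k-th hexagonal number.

1065

Consecutive hexagonal numbers differ by 4n − 3: here 4·267 − 3 = 1065.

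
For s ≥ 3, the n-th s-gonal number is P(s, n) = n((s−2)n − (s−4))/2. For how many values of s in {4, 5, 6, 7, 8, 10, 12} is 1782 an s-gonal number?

s = 4: P(4, 42) = 1764 and P(4, 43) = 1849; 1782 is not s-gonal.
s = 5: P(5, 34) = 1717 and P(5, 35) = 1820; 1782 is not s-gonal.
s = 6: P(6, 30) = 1770 and P(6, 31) = 1891; 1782 is not s-gonal.
s = 7: P(7, 27) = 1782. ✓
s = 8: P(8, 24) = 1680 and P(8, 25) = 1825; 1782 is not s-gonal.
s = 10: P(10, 21) = 1701 and P(10, 22) = 1870; 1782 is not s-gonal.
s = 12: P(12, 19) = 1729 and P(12, 20) = 1920; 1782 is not s-gonal.
Hits: s ∈ {7} → 1.

1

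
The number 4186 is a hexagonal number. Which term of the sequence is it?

Set n(2n−1) = 4186, giving 2n² − n − 4186 = 0.
The discriminant is 1 + 8·4186 = 33489, and √33489 = 183.
So n = (1 + 183) / 4 = 184/4 = 46.

46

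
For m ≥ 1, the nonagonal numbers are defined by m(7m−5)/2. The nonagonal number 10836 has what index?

56

Set n(7n−5)/2 = 10836, giving 7n² − 5n − 21672 = 0.
The discriminant is 25 + 56·10836 = 606841, and √606841 = 779.
So n = (5 + 779) / 14 = 784/14 = 56.
Check: 56·(7·56 − 5)/2 = 10836. ✓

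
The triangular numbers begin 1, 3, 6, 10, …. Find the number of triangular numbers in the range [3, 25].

The n-th triangular number is n(n+1)/2.
Smallest index with value ≥ 3: n = 2 (giving 3).
Largest index with value ≤ 25: n = 6 (giving 21).
Indices 2 through 6: 5 terms.

5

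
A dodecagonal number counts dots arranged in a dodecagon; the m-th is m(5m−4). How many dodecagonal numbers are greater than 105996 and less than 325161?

The n-th dodecagonal number is n(5n−4).
Smallest index with value > 105996: n = 147 (giving 107457).
Largest index with value < 325161: n = 255 (giving 324105).
Indices 147 through 255: 109 terms.

109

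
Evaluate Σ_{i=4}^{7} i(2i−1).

230

Σ i(2i−1) = 2Σi² − Σi over i = 4..7.
Σi = 28 − 6 = 22 and Σi² = 140 − 14 = 126.
2·126 − 1·22 = 230.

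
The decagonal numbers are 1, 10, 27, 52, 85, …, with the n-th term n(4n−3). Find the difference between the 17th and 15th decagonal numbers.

17·(4·17 − 3) = 1105 and 15·(4·15 − 3) = 855.
Difference: 1105 − 855 = 250.

250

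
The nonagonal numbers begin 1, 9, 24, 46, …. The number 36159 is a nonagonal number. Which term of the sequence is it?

102

Set n(7n−5)/2 = 36159, giving 7n² − 5n − 72318 = 0.
The discriminant is 25 + 56·36159 = 2024929, and √2024929 = 1423.
So n = (5 + 1423) / 14 = 1428/14 = 102.
Check: 102·(7·102 − 5)/2 = 36159. ✓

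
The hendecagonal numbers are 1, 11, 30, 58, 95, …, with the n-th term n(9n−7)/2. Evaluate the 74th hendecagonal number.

24383

74·(9·74 − 7)/2 = 74·659/2 = 24383.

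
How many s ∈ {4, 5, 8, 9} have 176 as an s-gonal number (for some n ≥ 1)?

s = 4: P(4, 13) = 169 and P(4, 14) = 196; 176 is not s-gonal.
s = 5: P(5, 11) = 176. ✓
s = 8: P(8, 8) = 176. ✓
s = 9: P(9, 7) = 154 and P(9, 8) = 204; 176 is not s-gonal.
Hits: s ∈ {5, 8} → 2.

2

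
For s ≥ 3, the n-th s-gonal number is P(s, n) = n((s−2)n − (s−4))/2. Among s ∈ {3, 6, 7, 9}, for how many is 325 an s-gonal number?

3

s = 3: P(3, 25) = 325. ✓
s = 6: P(6, 13) = 325. ✓
s = 7: P(7, 11) = 286 and P(7, 12) = 342; 325 is not s-gonal.
s = 9: P(9, 10) = 325. ✓
Hits: s ∈ {3, 6, 9} → 3.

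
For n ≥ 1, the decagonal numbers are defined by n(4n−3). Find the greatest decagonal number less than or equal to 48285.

Solve n(4n−3) ≤ 48285 for integer n.
n = 110 gives 48070 ≤ 48285, while n = 111 gives 48951 > 48285; so the answer is 48070.

48070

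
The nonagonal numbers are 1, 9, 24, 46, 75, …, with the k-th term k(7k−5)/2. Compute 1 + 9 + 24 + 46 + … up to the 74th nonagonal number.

Σ i(7i−5)/2 = (7Σi² − 5Σi) / 2 over i = 1..74.
Σi = 2775 and Σi² = 137825.
(7·137825 − 5·2775) / 2 = 950900/2 = 475450.

475450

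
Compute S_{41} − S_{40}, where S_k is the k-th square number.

n² − (n−1)² = 2n − 1, so 41² − 40² = 2·41 − 1 = 81.

81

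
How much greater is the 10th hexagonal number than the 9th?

37

Consecutive hexagonal numbers differ by 4n − 3: here 4·10 − 3 = 37.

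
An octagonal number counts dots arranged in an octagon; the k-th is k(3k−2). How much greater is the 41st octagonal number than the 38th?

41·(3·41 − 2) = 4961 and 38·(3·38 − 2) = 4256.
Difference: 4961 − 4256 = 705.

705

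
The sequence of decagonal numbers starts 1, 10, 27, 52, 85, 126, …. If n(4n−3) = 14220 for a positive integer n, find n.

60

Set n(4n−3) = 14220, giving 4n² − 3n − 14220 = 0.
So n = (3 + 477) / 8 = 480/8 = 60.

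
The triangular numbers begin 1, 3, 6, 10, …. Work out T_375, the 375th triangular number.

The 375th triangular number is n(n+1)/2 with n = 375.
375·376/2 = 141000/2 = 70500.

70500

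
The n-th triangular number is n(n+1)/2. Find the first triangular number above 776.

780

Solve n(n+1)/2 > 776 for integer n.
The largest n with value ≤ 776 is 38 (since 741 ≤ 776 < 780), so the first above is n = 39, value 780.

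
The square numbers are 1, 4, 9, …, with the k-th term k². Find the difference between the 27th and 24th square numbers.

27² = 729 and 24² = 576.
Difference: 729 − 576 = 153.

153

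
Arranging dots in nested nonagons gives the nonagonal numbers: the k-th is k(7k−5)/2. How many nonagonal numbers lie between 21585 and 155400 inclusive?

The n-th nonagonal number is n(7n−5)/2.
Smallest index with value ≥ 21585: n = 79 (giving 21646).
Largest index with value ≤ 155400: n = 211 (giving 155296).
Indices 79 through 211: 133 terms.

133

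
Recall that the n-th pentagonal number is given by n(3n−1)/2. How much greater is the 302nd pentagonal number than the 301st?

904

Consecutive pentagonal numbers differ by 3n − 2: here 3·302 − 2 = 904.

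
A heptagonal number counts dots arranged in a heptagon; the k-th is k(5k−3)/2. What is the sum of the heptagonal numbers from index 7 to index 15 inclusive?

2724

Σ i(5i−3)/2 = (5Σi² − 3Σi) / 2 over i = 7..15.
Σi = 120 − 21 = 99 and Σi² = 1240 − 91 = 1149.
(5·1149 − 3·99) / 2 = 5448/2 = 2724.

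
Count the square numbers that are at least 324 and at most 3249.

The n-th square number is n².
Smallest index with value ≥ 324: n = 18 (giving 324).
Largest index with value ≤ 3249: n = 57 (giving 3249).
Indices 18 through 57: 40 terms.

40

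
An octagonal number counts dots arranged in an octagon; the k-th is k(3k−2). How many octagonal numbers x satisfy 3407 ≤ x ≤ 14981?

37

The n-th octagonal number is n(3n−2).
Smallest index with value ≥ 3407: n = 35 (giving 3605).
Largest index with value ≤ 14981: n = 71 (giving 14981).
Indices 35 through 71: 37 terms.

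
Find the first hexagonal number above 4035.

4186

Solve n(2n−1) > 4035 for integer n.
The largest n with value ≤ 4035 is 45 (since 4005 ≤ 4035 < 4186), so the first above is n = 46, value 4186.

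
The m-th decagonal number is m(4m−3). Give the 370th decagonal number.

546490

The 370th decagonal number is n(4n−3) with n = 370.
370·(4·370 − 3) = 370·1477 = 546490.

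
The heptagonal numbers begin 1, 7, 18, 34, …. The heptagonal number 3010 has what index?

35

Set n(5n−3)/2 = 3010, giving 5n² − 3n − 6020 = 0.
The discriminant is 9 + 40·3010 = 120409, and √120409 = 347.
So n = (3 + 347) / 10 = 350/10 = 35.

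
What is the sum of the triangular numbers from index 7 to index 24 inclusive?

Σ i(i+1)/2 = (Σi² + Σi) / 2 over i = 7..24.
Σi = 300 − 21 = 279 and Σi² = 4900 − 91 = 4809.
(1·4809 + 1·279) / 2 = 5088/2 = 2544.

2544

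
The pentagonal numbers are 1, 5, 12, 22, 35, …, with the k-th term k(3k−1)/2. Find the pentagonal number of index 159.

37842

The 159th pentagonal number is n(3n−1)/2 with n = 159.
159·(3·159 − 1)/2 = 159·476/2 = 159·238 = 37842.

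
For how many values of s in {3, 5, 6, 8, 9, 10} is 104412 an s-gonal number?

s = 3: P(3, 456) = 104196 and P(3, 457) = 104653; 104412 is not s-gonal.
s = 5: P(5, 264) = 104412. ✓
s = 6: P(6, 228) = 103740 and P(6, 229) = 104653; 104412 is not s-gonal.
s = 8: P(8, 186) = 103416 and P(8, 187) = 104533; 104412 is not s-gonal.
s = 9: P(9, 173) = 104319 and P(9, 174) = 105531; 104412 is not s-gonal.
s = 10: P(10, 161) = 103201 and P(10, 162) = 104490; 104412 is not s-gonal.
Hits: s ∈ {5} → 1.

1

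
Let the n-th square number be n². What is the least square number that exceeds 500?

Solve n² > 500 for integer n.
The largest n with value ≤ 500 is 22 (since 484 ≤ 500 < 529), so the first above is n = 23, value 529.

529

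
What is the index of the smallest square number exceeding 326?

Solve n² > 326 for integer n.
The largest n with value ≤ 326 is 18 (since 324 ≤ 326 < 361), so the first above is n = 19, value 361.

19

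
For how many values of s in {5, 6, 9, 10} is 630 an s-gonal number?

s = 5: P(5, 20) = 590 and P(5, 21) = 651; 630 is not s-gonal.
s = 6: P(6, 18) = 630. ✓
s = 9: P(9, 13) = 559 and P(9, 14) = 651; 630 is not s-gonal.
s = 10: P(10, 12) = 540 and P(10, 13) = 637; 630 is not s-gonal.
Hits: s ∈ {6} → 1.

1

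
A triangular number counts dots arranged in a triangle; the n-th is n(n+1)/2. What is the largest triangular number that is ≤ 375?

Solve n(n+1)/2 ≤ 375 for integer n.
n = 26 gives 351 ≤ 375, while n = 27 gives 378 > 375; so the answer is 351.

351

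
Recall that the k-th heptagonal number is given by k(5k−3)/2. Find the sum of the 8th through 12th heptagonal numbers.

1200

Σ i(5i−3)/2 = (5Σi² − 3Σi) / 2 over i = 8..12.
Σi = 78 − 28 = 50 and Σi² = 650 − 140 = 510.
(5·510 − 3·50) / 2 = 2400/2 = 1200.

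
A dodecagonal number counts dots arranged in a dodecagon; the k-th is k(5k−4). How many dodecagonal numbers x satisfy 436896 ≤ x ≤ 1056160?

The n-th dodecagonal number is n(5n−4).
Smallest index with value ≥ 436896: n = 296 (giving 436896).
Largest index with value ≤ 1056160: n = 460 (giving 1056160).
Indices 296 through 460: 165 terms.

165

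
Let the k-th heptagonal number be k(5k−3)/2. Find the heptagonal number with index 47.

47·(5·47 − 3)/2 = 47·232/2 = 47·116 = 5452.

5452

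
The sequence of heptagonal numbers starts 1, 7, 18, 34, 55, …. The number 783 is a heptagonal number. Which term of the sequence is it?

Set n(5n−3)/2 = 783, giving 5n² − 3n − 1566 = 0.
The discriminant is 9 + 40·783 = 31329, and √31329 = 177.
So n = (3 + 177) / 10 = 180/10 = 18.

18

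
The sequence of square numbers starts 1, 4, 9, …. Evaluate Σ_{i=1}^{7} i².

140

Σ_{i=1}^{7} i² = 7·8·15/6 = 140.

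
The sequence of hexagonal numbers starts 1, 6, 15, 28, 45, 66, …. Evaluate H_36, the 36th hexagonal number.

2556

The 36th hexagonal number is n(2n−1) with n = 36.
36·(2·36 − 1) = 36·71 = 2556.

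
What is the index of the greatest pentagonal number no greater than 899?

Solve n(3n−1)/2 ≤ 899 for integer n.
n = 24 gives 852 ≤ 899, while n = 25 gives 925 > 899; so the answer is index 24.

24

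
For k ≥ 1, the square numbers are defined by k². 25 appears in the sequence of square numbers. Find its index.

5

We need n² = 25, so n = √25 = 5.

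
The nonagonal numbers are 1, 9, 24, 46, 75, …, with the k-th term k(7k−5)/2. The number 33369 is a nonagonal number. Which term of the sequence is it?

98

Set n(7n−5)/2 = 33369, giving 7n² − 5n − 66738 = 0.
The discriminant is 25 + 56·33369 = 1868689, and √1868689 = 1367.
So n = (5 + 1367) / 14 = 1372/14 = 98.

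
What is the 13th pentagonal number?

247

The 13th pentagonal number is n(3n−1)/2 with n = 13.
13·(3·13 − 1)/2 = 13·38/2 = 13·19 = 247.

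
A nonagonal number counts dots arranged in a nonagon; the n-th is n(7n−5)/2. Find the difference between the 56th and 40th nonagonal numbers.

5336

56·(7·56 − 5)/2 = 10836 and 40·(7·40 − 5)/2 = 5500.
Difference: 10836 − 5500 = 5336.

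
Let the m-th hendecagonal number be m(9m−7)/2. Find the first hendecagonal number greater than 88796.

88971

Solve n(9n−7)/2 > 88796 for integer n.
The largest n with value ≤ 88796 is 140 (since 87710 ≤ 88796 < 88971), so the first above is n = 141, value 88971.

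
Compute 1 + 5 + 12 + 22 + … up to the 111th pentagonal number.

Σ i(3i−1)/2 = (3Σi² − Σi) / 2 over i = 1..111.
Σi = 6216 and Σi² = 462056.
(3·462056 − 1·6216) / 2 = 1379952/2 = 689976.

689976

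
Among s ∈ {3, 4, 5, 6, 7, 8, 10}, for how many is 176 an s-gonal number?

s = 3: P(3, 18) = 171 and P(3, 19) = 190; 176 is not s-gonal.
s = 4: P(4, 13) = 169 and P(4, 14) = 196; 176 is not s-gonal.
s = 5: P(5, 11) = 176. ✓
s = 6: P(6, 9) = 153 and P(6, 10) = 190; 176 is not s-gonal.
s = 7: P(7, 8) = 148 and P(7, 9) = 189; 176 is not s-gonal.
s = 8: P(8, 8) = 176. ✓
s = 10: P(10, 7) = 175 and P(10, 8) = 232; 176 is not s-gonal.
Hits: s ∈ {5, 8} → 2.

2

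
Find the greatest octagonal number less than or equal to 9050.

8965

Solve n(3n−2) ≤ 9050 for integer n.
n = 55 gives 8965 ≤ 9050, while n = 56 gives 9296 > 9050; so the answer is 8965.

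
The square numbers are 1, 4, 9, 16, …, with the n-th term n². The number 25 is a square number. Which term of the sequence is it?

We need n² = 25, so n = √25 = 5.

5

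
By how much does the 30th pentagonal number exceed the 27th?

30·(3·30 − 1)/2 = 1335 and 27·(3·27 − 1)/2 = 1080.
Difference: 1335 − 1080 = 255.

255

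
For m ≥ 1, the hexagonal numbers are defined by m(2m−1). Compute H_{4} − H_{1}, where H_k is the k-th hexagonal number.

4·(2·4 − 1) = 28 and 1·(2·1 − 1) = 1.
Difference: 28 − 1 = 27.

27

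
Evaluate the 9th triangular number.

9·10/2 = 90/2 = 45.

45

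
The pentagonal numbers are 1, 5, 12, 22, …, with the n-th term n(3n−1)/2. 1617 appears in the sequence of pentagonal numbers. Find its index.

33

Set n(3n−1)/2 = 1617, giving 3n² − n − 3234 = 0.
The discriminant is 1 + 24·1617 = 38809, and √38809 = 197.
So n = (1 + 197) / 6 = 198/6 = 33.
Check: 33·(3·33 − 1)/2 = 1617. ✓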